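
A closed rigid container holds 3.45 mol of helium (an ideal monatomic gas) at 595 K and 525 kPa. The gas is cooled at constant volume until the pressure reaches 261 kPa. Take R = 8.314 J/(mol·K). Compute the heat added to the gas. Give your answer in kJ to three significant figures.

Q ≈ -12.9 kJ

Constant volume ⇒ W = 0, so Q = ΔU = nCᵥΔT with Cᵥ = 3R/2 = 12.47 J/(mol·K).
At constant V, T₂/T₁ = P₂/P₁ ⇒ ΔT = T₁(P₂/P₁ − 1) = 595·(261/525 − 1) = -299.2 K.
ΔU = (3.45)(12.47)(-299.2) = -12873 J.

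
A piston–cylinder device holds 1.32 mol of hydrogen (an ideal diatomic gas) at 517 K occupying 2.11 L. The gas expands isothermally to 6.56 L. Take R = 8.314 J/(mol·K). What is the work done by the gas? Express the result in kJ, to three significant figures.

W ≈ 6.44 kJ

Isothermal: W = nRT ln(V₂/V₁).
W = (1.32)(8.314)(517) × ln(6.56/2.11)
  = 5674 × 1.134
W_by_gas = 6436 J.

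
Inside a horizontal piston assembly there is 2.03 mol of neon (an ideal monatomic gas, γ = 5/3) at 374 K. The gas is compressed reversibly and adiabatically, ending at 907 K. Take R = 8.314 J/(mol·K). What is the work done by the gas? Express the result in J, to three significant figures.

Adiabatic ⇒ Q = 0, so W_by = −ΔU = nCᵥ(T₁ − T₂).
Cᵥ = 3R/2 = 12.47 J/(mol·K).
W = (2.03)(12.47)(374 − 907) = -13493 J.

W ≈ -13500 J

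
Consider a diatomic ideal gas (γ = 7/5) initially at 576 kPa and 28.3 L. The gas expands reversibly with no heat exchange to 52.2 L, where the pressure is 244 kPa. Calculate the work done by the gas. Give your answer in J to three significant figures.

W ≈ 8910 J

Adiabatic: W = (P₁V₁ − P₂V₂)/(γ − 1) with γ = 7/5.
P₁V₁ = 16301 J, P₂V₂ = 12737 J.
W = (16301 − 12737) / 0.4 = 8910 J.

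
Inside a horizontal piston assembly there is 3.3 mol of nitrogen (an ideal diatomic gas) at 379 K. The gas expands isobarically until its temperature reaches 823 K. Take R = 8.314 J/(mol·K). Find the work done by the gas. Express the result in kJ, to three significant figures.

W ≈ 12.2 kJ

Isobaric: W = P ΔV = nR ΔT.
W = (3.3)(8.314)(823 − 379) = 12182 J.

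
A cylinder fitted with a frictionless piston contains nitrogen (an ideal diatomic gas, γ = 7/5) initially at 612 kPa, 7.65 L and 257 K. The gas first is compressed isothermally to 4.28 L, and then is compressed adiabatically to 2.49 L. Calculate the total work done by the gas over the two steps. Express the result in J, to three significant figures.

W_total ≈ -5550 J

Step 1 (isothermal): W = P₁V₁ ln(V₂/V₁) = (4682) ln(4.28/7.65) = -2719 J.
After step 1: P = 1094 kPa, V = 4.28 L, T = 257 K.
Step 2 (adiabatic): W = (P₁V₁ − P₂V₂)/(γ−1) = (4682 − 5814)/0.4 = -2832 J.
W_total = -2719 − 2832 = -5551 J.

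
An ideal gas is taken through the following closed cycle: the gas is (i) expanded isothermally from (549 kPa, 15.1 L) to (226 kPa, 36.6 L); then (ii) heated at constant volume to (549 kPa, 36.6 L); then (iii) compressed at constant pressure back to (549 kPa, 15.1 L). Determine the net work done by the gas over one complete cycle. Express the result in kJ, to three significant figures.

W_net ≈ -4.46 kJ

Leg (i): W = PᵢVᵢ ln(V_f/Vᵢ) = (8290) ln(36.6/15.1) = 7339 J.
Leg (ii): W = 0.
Leg (iii): W = PΔV = (549)(15.1 − 36.6) = -11804 J.
W_net = 7339 − 11804 = -4464 J.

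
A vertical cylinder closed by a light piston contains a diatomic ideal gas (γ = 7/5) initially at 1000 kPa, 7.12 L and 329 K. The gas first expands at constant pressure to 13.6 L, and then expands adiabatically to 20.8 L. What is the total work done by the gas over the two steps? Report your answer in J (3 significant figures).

W_total ≈ 11800 J

Step 1 (isobaric): W = PΔV = (1000 kPa)(13.6 − 7.12 L) = 6480 J.
After step 1: P = 1000 kPa, V = 13.6 L, T = 628.4 K.
Step 2 (adiabatic): W = (P₁V₁ − P₂V₂)/(γ−1) = (13600 − 11474)/0.4 = 5314 J.
W_total = 6480 + 5314 = 11794 J.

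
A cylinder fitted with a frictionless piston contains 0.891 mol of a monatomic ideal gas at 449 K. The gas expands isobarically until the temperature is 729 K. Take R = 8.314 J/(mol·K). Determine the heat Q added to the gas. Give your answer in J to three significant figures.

Q ≈ 5190 J

Isobaric: W = nRΔT = (0.891)(8.314)(280) = 2074 J.
ΔU = nCᵥΔT with Cᵥ = 3R/2: ΔU = (0.891)(12.47)(280) = 3111 J.
Q = ΔU + W = 3111 + 2074 = 5185 J.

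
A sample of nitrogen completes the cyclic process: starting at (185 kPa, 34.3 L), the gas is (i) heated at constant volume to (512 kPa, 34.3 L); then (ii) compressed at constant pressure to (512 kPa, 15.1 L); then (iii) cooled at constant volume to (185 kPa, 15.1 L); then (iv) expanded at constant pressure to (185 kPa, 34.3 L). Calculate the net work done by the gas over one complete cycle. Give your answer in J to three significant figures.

W_net ≈ -6280 J

Constant-volume legs do no work.
W(ii) = (512)(15.1 − 34.3) = -9830 J; W(iv) = (185)(34.3 − 15.1) = 3552 J.
W_net = -9830 + 3552 = -6278 J (the counter-clockwise enclosed area).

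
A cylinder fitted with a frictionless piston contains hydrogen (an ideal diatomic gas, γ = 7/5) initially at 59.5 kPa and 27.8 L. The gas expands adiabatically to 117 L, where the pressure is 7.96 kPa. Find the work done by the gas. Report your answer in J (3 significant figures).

W ≈ 1810 J

Adiabatic: W = (P₁V₁ − P₂V₂)/(γ − 1) with γ = 7/5.
P₁V₁ = 1654 J, P₂V₂ = 931.3 J.
W = (1654 − 931.3) / 0.4 = 1807 J.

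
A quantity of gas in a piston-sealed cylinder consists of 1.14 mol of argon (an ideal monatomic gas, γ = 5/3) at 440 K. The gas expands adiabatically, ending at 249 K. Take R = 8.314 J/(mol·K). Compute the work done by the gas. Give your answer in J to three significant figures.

W ≈ 2720 J

Adiabatic ⇒ Q = 0, so W_by = −ΔU = nCᵥ(T₁ − T₂).
Cᵥ = 3R/2 = 12.47 J/(mol·K).
W = (1.14)(12.47)(440 − 249) = 2715 J.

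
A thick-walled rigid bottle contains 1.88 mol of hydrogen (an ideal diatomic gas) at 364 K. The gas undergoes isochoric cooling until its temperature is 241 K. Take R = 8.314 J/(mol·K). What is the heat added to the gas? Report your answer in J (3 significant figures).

Constant volume ⇒ W = 0, so Q = ΔU = nCᵥΔT with Cᵥ = 5R/2 = 20.79 J/(mol·K).
ΔU = (1.88)(20.79)(241 − 364) = -4806 J.

Q ≈ -4810 J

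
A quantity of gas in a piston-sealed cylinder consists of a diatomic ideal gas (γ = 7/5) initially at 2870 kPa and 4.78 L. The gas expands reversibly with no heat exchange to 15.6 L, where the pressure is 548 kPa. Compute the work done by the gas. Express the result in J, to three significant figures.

Adiabatic: W = (P₁V₁ − P₂V₂)/(γ − 1) with γ = 7/5.
P₁V₁ = 13719 J, P₂V₂ = 8549 J.
W = (13719 − 8549) / 0.4 = 12925 J.

W ≈ 12900 J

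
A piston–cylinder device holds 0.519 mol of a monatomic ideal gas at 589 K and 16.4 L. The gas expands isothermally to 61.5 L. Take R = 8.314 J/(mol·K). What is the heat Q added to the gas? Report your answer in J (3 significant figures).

Q ≈ 3360 J

Isothermal ⇒ ΔU = 0, so Q = W = nRT ln(V₂/V₁).
Q = (0.519)(8.314)(589) ln(61.5/16.4) = 2542 × 1.322 = 3359 J.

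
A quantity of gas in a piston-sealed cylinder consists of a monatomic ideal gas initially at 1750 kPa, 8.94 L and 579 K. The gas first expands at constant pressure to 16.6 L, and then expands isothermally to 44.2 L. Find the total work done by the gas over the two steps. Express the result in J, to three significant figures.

Step 1 (isobaric): W = PΔV = (1750 kPa)(16.6 − 8.94 L) = 13405 J.
After step 1: P = 1750 kPa, V = 16.6 L, T = 1075 K.
Step 2 (isothermal): W = P₁V₁ ln(V₂/V₁) = (29050) ln(44.2/16.6) = 28449 J.
W_total = 13405 + 28449 = 41854 J.

W_total ≈ 41900 J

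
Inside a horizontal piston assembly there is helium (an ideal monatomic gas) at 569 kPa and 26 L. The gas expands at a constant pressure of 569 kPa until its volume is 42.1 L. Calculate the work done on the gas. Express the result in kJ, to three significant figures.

Isobaric: W = P ΔV.
W = (569 kPa)(42.1 − 26 L) = (569)(16.1) = 9161 J.
Work on gas = −W_by = -9161 J.

W ≈ -9.16 kJ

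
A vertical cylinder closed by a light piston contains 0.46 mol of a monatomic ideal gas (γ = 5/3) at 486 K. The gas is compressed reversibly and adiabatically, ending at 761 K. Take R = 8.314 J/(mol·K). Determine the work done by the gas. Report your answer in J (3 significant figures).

Adiabatic ⇒ Q = 0, so W_by = −ΔU = nCᵥ(T₁ − T₂).
Cᵥ = 3R/2 = 12.47 J/(mol·K).
W = (0.46)(12.47)(486 − 761) = -1578 J.

W ≈ -1580 J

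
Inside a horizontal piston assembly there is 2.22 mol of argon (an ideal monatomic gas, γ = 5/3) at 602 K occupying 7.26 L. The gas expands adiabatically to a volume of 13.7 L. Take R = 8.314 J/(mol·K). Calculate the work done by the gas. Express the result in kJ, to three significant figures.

Adiabatic: TV^(γ−1) = const with γ = 5/3.
T₂ = T₁ (V₁/V₂)^(γ−1) = 602 × (7.26/13.7)^0.667 = 602 × 0.6549 = 394.2 K.
W_by = nCᵥ(T₁ − T₂) = (2.22)(12.47)(602 − 394.2) = 5752 J.

W ≈ 5.75 kJ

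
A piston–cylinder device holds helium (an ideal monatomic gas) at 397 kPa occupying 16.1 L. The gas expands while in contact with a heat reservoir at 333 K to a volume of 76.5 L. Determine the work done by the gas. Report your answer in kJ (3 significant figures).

Isothermal: W = nRT ln(V₂/V₁) = P₁V₁ ln(V₂/V₁).
P₁V₁ = (397 kPa)(16.1 L) = 6392 J.
W = 6392 × ln(76.5/16.1) = 6392 × 1.558
W_by_gas = 9961 J.

W ≈ 9.96 kJ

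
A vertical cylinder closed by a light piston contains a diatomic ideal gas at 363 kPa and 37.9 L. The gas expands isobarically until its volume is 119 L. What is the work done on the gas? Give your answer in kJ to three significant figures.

Isobaric: W = P ΔV.
W = (363 kPa)(119 − 37.9 L) = (363)(81.1) = 29439 J.
Work on gas = −W_by = -29439 J.

W ≈ -29.4 kJ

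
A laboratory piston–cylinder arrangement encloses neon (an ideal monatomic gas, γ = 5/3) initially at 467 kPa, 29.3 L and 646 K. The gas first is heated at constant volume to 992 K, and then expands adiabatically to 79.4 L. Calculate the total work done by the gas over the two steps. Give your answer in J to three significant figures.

Step 1 (isochoric): W = 0 (constant volume).
After step 1: P = 717.1 kPa (V unchanged).
Step 2 (adiabatic): W = (P₁V₁ − P₂V₂)/(γ−1) = (21012 − 10810)/0.667 = 15303 J.
W_total = 0 + 15303 = 15303 J.

W_total ≈ 15300 J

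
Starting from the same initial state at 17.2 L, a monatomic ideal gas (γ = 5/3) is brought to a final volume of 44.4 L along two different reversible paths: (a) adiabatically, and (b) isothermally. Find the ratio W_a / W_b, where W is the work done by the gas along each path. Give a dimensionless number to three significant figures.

Path (a) adiabatic: W = P₁V₁(1 − (V₁/V₂)^(γ−1))/(γ−1) → W_a/(P₁V₁) = 0.7029.
Path (b) isothermal: W = P₁V₁ ln(V₂/V₁) → W_b/(P₁V₁) = 0.9483.
W_a / W_b = 0.7029 / 0.9483 = 0.7412.

W_a / W_b ≈ 0.741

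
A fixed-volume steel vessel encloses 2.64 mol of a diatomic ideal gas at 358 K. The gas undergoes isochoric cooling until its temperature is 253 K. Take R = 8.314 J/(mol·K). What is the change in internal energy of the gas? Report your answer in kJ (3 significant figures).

ΔU ≈ -5.76 kJ

Constant volume ⇒ W = 0, so Q = ΔU = nCᵥΔT with Cᵥ = 5R/2 = 20.79 J/(mol·K).
ΔU = (2.64)(20.79)(253 − 358) = -5762 J.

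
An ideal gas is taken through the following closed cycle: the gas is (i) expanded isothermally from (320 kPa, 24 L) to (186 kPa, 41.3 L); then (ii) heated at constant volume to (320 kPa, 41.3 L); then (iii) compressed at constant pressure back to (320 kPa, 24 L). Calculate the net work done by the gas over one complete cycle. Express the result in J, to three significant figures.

Leg (i): W = PᵢVᵢ ln(V_f/Vᵢ) = (7680) ln(41.3/24) = 4169 J.
Leg (ii): W = 0.
Leg (iii): W = PΔV = (320)(24 − 41.3) = -5536 J.
W_net = 4169 − 5536 = -1367 J.

W_net ≈ -1370 J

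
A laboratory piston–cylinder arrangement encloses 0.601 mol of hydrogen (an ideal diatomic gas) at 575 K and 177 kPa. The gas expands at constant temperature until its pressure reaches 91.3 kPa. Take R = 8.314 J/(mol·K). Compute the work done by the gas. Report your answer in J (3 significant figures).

W ≈ 1900 J

Isothermal process: W = nRT ln(V₂/V₁) = nRT ln(P₁/P₂).
W = (0.601)(8.314)(575) × ln(177/91.3)
  = 2873 × ln(1.939) = 2873 × 0.662
W_by_gas = 1902 J.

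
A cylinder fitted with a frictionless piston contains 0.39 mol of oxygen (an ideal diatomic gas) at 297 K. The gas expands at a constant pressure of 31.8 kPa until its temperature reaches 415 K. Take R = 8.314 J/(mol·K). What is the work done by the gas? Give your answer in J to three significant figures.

W ≈ 383 J

Isobaric: W = P ΔV = nR ΔT.
W = (0.39)(8.314)(415 − 297) = 382.6 J.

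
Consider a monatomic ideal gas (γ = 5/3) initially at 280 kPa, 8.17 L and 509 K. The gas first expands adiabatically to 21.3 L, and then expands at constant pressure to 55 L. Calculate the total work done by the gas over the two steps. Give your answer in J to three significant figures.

Step 1 (adiabatic): W = (P₁V₁ − P₂V₂)/(γ−1) = (2288 − 1208)/0.667 = 1620 J.
After step 1: P = 56.7 kPa, V = 21.3 L, T = 268.7 K.
Step 2 (isobaric): W = PΔV = (56.7 kPa)(55 − 21.3 L) = 1911 J.
W_total = 1620 + 1911 = 3531 J.

W_total ≈ 3530 J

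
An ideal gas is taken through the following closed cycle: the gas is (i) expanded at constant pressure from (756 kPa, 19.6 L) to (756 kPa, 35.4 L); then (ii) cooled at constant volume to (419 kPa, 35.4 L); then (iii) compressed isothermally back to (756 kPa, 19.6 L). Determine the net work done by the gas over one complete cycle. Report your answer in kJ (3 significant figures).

Leg (i): W = PΔV = (756)(35.4 − 19.6) = 11945 J.
Leg (ii): W = 0.
Leg (iii): W = PᵢVᵢ ln(V_f/Vᵢ) = (14833) ln(19.6/35.4) = -8769 J.
W_net = 11945 − 8769 = 3176 J.

W_net ≈ 3.18 kJ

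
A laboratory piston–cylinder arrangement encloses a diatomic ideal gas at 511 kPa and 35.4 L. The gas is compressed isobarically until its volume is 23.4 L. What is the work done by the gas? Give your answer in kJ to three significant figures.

W ≈ -6.13 kJ

Isobaric: W = P ΔV.
W = (511 kPa)(23.4 − 35.4 L) = (511)(-12) = -6132 J.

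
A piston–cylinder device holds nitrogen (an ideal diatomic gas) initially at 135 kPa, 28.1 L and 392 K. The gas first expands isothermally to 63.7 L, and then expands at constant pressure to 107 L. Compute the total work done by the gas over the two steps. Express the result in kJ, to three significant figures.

W_total ≈ 5.68 kJ

Step 1 (isothermal): W = P₁V₁ ln(V₂/V₁) = (3794) ln(63.7/28.1) = 3105 J.
After step 1: P = 59.55 kPa, V = 63.7 L, T = 392 K.
Step 2 (isobaric): W = PΔV = (59.55 kPa)(107 − 63.7 L) = 2579 J.
W_total = 3105 + 2579 = 5683 J.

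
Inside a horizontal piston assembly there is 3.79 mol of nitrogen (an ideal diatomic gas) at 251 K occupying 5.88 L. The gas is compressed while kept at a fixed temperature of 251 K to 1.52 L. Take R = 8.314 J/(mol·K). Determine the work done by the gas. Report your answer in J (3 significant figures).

Isothermal: W = nRT ln(V₂/V₁).
W = (3.79)(8.314)(251) × ln(1.52/5.88)
  = 7909 × -1.353
W_by_gas = -10700 J.

W ≈ -10700 J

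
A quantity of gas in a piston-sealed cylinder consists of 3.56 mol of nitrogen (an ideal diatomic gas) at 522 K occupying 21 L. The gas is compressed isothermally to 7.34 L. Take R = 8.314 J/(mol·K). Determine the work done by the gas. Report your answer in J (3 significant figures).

Isothermal: W = nRT ln(V₂/V₁).
W = (3.56)(8.314)(522) × ln(7.34/21)
  = 15450 × -1.051
W_by_gas = -16241 J.

W ≈ -16200 J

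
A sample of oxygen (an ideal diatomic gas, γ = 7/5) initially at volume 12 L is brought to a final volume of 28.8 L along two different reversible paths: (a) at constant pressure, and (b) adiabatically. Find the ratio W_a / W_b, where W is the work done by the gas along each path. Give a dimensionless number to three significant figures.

W_a / W_b ≈ 1.90

Path (a) isobaric: W = P₁(V₂ − V₁) → W_a/(P₁V₁) = 1.4.
Path (b) adiabatic: W = P₁V₁(1 − (V₁/V₂)^(γ−1))/(γ−1) → W_b/(P₁V₁) = 0.7386.
W_a / W_b = 1.4 / 0.7386 = 1.895.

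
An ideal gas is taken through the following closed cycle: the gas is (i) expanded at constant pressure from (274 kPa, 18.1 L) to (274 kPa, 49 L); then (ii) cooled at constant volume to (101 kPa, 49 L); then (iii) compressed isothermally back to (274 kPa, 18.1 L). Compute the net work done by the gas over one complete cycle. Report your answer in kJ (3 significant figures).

Leg (i): W = PΔV = (274)(49 − 18.1) = 8467 J.
Leg (ii): W = 0.
Leg (iii): W = PᵢVᵢ ln(V_f/Vᵢ) = (4949) ln(18.1/49) = -4929 J.
W_net = 8467 − 4929 = 3538 J.

W_net ≈ 3.54 kJ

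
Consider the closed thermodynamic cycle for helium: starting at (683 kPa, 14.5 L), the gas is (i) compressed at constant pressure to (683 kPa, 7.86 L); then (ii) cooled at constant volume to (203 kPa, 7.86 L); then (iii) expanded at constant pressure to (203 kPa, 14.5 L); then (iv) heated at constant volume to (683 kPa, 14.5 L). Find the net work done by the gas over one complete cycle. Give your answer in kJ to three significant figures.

W_net ≈ -3.19 kJ

Constant-volume legs do no work.
W(i) = (683)(7.86 − 14.5) = -4535 J; W(iii) = (203)(14.5 − 7.86) = 1348 J.
W_net = -4535 + 1348 = -3187 J (the counter-clockwise enclosed area).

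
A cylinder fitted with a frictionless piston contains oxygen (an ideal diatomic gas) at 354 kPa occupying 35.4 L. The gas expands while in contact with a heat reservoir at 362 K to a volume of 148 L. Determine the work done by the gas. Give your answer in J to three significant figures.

Isothermal: W = nRT ln(V₂/V₁) = P₁V₁ ln(V₂/V₁).
P₁V₁ = (354 kPa)(35.4 L) = 12532 J.
W = 12532 × ln(148/35.4) = 12532 × 1.431
W_by_gas = 17926 J.

W ≈ 17900 J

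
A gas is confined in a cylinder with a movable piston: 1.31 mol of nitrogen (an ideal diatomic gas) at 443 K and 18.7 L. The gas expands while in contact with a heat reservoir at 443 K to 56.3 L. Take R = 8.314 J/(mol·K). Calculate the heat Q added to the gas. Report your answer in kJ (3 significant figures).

Q ≈ 5.32 kJ

Isothermal ⇒ ΔU = 0, so Q = W = nRT ln(V₂/V₁).
Q = (1.31)(8.314)(443) ln(56.3/18.7) = 4825 × 1.102 = 5318 J.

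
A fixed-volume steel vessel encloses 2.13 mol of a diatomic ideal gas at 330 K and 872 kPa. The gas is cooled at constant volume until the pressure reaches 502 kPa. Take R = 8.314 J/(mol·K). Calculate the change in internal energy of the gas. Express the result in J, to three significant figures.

Constant volume ⇒ W = 0, so Q = ΔU = nCᵥΔT with Cᵥ = 5R/2 = 20.79 J/(mol·K).
At constant V, T₂/T₁ = P₂/P₁ ⇒ ΔT = T₁(P₂/P₁ − 1) = 330·(502/872 − 1) = -140 K.
ΔU = (2.13)(20.79)(-140) = -6199 J.

ΔU ≈ -6200 J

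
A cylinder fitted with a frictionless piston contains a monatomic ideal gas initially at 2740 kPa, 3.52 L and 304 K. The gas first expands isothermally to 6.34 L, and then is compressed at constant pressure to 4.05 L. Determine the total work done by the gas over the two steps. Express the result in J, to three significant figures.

W_total ≈ 2190 J

Step 1 (isothermal): W = P₁V₁ ln(V₂/V₁) = (9645) ln(6.34/3.52) = 5675 J.
After step 1: P = 1521 kPa, V = 6.34 L, T = 304 K.
Step 2 (isobaric): W = PΔV = (1521 kPa)(4.05 − 6.34 L) = -3484 J.
W_total = 5675 − 3484 = 2191 J.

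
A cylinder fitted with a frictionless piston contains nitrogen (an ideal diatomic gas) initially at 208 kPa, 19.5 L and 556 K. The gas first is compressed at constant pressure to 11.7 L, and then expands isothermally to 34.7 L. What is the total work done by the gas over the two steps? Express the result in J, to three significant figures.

Step 1 (isobaric): W = PΔV = (208 kPa)(11.7 − 19.5 L) = -1622 J.
After step 1: P = 208 kPa, V = 11.7 L, T = 333.6 K.
Step 2 (isothermal): W = P₁V₁ ln(V₂/V₁) = (2434) ln(34.7/11.7) = 2646 J.
W_total = -1622 + 2646 = 1023 J.

W_total ≈ 1020 J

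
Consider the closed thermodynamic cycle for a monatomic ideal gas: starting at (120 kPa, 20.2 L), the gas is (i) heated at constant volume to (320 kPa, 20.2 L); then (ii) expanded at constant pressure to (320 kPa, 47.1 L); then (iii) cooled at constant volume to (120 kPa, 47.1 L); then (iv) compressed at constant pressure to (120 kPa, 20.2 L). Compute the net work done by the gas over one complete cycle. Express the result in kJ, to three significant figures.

Constant-volume legs do no work.
W(ii) = (320)(47.1 − 20.2) = 8608 J; W(iv) = (120)(20.2 − 47.1) = -3228 J.
W_net = 8608 − 3228 = 5380 J (the clockwise enclosed area).

W_net ≈ 5.38 kJ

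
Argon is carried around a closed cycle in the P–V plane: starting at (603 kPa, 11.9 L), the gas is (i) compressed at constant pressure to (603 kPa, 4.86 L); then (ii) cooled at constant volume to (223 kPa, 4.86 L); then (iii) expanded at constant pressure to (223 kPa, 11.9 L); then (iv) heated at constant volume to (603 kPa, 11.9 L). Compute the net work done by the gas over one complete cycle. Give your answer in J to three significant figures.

W_net ≈ -2680 J

Constant-volume legs do no work.
W(i) = (603)(4.86 − 11.9) = -4245 J; W(iii) = (223)(11.9 − 4.86) = 1570 J.
W_net = -4245 + 1570 = -2675 J (the counter-clockwise enclosed area).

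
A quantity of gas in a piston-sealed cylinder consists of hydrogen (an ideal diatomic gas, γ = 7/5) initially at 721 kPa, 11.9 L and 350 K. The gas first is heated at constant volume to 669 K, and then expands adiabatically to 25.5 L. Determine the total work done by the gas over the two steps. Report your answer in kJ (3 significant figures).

Step 1 (isochoric): W = 0 (constant volume).
After step 1: P = 1378 kPa (V unchanged).
Step 2 (adiabatic): W = (P₁V₁ − P₂V₂)/(γ−1) = (16400 − 12090)/0.4 = 10774 J.
W_total = 0 + 10774 = 10774 J.

W_total ≈ 10.8 kJ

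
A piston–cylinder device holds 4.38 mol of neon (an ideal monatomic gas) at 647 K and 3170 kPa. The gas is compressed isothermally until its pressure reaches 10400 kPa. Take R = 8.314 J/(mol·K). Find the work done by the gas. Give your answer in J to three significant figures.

W ≈ -28000 J

Isothermal process: W = nRT ln(V₂/V₁) = nRT ln(P₁/P₂).
W = (4.38)(8.314)(647) × ln(3170/10400)
  = 23561 × ln(0.3048) = 23561 × -1.188
W_by_gas = -27992 J.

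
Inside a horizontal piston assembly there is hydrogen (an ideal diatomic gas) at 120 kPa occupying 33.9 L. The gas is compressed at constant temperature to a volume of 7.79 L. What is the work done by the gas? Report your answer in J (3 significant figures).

Isothermal: W = nRT ln(V₂/V₁) = P₁V₁ ln(V₂/V₁).
P₁V₁ = (120 kPa)(33.9 L) = 4068 J.
W = 4068 × ln(7.79/33.9) = 4068 × -1.471
W_by_gas = -5982 J.

W ≈ -5980 J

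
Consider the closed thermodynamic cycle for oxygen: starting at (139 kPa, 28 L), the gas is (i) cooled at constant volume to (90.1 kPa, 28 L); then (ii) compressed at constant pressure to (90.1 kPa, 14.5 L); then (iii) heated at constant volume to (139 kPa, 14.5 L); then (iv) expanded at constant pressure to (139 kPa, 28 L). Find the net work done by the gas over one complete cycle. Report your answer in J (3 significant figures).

Constant-volume legs do no work.
W(ii) = (90.1)(14.5 − 28) = -1216 J; W(iv) = (139)(28 − 14.5) = 1876 J.
W_net = -1216 + 1876 = 660.2 J (the clockwise enclosed area).

W_net ≈ 660 J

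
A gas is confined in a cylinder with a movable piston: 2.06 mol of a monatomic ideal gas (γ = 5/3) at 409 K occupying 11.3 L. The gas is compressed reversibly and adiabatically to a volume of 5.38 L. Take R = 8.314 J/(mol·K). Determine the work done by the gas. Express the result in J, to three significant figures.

W ≈ -6730 J

Adiabatic: TV^(γ−1) = const with γ = 5/3.
T₂ = T₁ (V₁/V₂)^(γ−1) = 409 × (11.3/5.38)^0.667 = 409 × 1.64 = 670.8 K.
W_by = nCᵥ(T₁ − T₂) = (2.06)(12.47)(409 − 670.8) = -6725 J.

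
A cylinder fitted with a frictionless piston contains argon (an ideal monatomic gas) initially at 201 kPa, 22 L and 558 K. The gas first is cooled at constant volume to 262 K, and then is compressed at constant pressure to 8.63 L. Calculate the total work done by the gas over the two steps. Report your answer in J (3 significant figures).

W_total ≈ -1260 J

Step 1 (isochoric): W = 0 (constant volume).
After step 1: P = 94.38 kPa (V unchanged).
Step 2 (isobaric): W = PΔV = (94.38 kPa)(8.63 − 22 L) = -1262 J.
W_total = 0 − 1262 = -1262 J.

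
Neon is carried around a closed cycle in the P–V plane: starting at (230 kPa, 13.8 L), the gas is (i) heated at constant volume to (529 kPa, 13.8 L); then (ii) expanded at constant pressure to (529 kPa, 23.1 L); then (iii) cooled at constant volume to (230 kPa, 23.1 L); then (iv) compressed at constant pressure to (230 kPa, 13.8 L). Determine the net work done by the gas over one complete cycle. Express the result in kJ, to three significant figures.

W_net ≈ 2.78 kJ

Constant-volume legs do no work.
W(ii) = (529)(23.1 − 13.8) = 4920 J; W(iv) = (230)(13.8 − 23.1) = -2139 J.
W_net = 4920 − 2139 = 2781 J (the clockwise enclosed area).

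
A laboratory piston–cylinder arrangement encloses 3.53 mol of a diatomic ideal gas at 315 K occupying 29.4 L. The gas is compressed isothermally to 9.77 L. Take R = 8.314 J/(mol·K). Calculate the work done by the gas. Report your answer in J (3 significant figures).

W ≈ -10200 J

Isothermal: W = nRT ln(V₂/V₁).
W = (3.53)(8.314)(315) × ln(9.77/29.4)
  = 9245 × -1.102
W_by_gas = -10185 J.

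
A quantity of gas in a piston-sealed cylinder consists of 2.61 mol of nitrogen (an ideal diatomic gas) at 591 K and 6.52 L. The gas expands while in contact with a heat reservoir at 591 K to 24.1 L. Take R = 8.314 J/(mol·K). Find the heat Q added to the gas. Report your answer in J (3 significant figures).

Isothermal ⇒ ΔU = 0, so Q = W = nRT ln(V₂/V₁).
Q = (2.61)(8.314)(591) ln(24.1/6.52) = 12824 × 1.307 = 16766 J.

Q ≈ 16800 J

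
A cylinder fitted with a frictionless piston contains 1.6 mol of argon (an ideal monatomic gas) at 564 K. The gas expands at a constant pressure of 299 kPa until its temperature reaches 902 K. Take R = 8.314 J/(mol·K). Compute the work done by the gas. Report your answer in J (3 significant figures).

Isobaric: W = P ΔV = nR ΔT.
W = (1.6)(8.314)(902 − 564) = 4496 J.

W ≈ 4500 J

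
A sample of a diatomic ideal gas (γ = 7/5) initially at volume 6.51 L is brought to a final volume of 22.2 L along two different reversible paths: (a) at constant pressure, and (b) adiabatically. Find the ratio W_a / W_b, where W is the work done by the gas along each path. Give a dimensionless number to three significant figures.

Path (a) isobaric: W = P₁(V₂ − V₁) → W_a/(P₁V₁) = 2.41.
Path (b) adiabatic: W = P₁V₁(1 − (V₁/V₂)^(γ−1))/(γ−1) → W_b/(P₁V₁) = 0.9695.
W_a / W_b = 2.41 / 0.9695 = 2.486.

W_a / W_b ≈ 2.49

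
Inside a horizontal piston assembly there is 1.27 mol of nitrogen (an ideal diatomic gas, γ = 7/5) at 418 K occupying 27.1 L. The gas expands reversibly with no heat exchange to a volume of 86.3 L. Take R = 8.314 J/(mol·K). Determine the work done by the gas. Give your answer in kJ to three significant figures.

W ≈ 4.09 kJ

Adiabatic: TV^(γ−1) = const with γ = 7/5.
T₂ = T₁ (V₁/V₂)^(γ−1) = 418 × (27.1/86.3)^0.4 = 418 × 0.6292 = 263 K.
W_by = nCᵥ(T₁ − T₂) = (1.27)(20.79)(418 − 263) = 4091 J.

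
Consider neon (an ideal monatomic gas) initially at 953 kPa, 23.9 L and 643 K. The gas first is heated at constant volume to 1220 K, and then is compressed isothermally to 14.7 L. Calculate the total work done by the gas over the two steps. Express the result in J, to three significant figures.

Step 1 (isochoric): W = 0 (constant volume).
After step 1: P = 1808 kPa (V unchanged).
Step 2 (isothermal): W = P₁V₁ ln(V₂/V₁) = (43216) ln(14.7/23.9) = -21004 J.
W_total = 0 − 21004 = -21004 J.

W_total ≈ -21000 J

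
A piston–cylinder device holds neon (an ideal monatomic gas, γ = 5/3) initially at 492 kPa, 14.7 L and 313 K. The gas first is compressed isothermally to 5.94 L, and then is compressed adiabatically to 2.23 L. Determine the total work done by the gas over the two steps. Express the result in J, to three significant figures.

Step 1 (isothermal): W = P₁V₁ ln(V₂/V₁) = (7232) ln(5.94/14.7) = -6554 J.
After step 1: P = 1218 kPa, V = 5.94 L, T = 313 K.
Step 2 (adiabatic): W = (P₁V₁ − P₂V₂)/(γ−1) = (7232 − 13898)/0.667 = -9998 J.
W_total = -6554 − 9998 = -16551 J.

W_total ≈ -16600 J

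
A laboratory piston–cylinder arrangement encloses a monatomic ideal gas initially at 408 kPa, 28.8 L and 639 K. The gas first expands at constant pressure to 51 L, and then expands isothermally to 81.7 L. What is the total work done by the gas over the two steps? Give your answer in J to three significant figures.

W_total ≈ 18900 J

Step 1 (isobaric): W = PΔV = (408 kPa)(51 − 28.8 L) = 9058 J.
After step 1: P = 408 kPa, V = 51 L, T = 1132 K.
Step 2 (isothermal): W = P₁V₁ ln(V₂/V₁) = (20808) ln(81.7/51) = 9805 J.
W_total = 9058 + 9805 = 18863 J.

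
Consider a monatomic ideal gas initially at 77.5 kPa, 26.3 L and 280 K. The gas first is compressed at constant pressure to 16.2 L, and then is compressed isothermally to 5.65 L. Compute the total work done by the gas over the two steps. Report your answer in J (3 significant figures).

Step 1 (isobaric): W = PΔV = (77.5 kPa)(16.2 − 26.3 L) = -782.8 J.
After step 1: P = 77.5 kPa, V = 16.2 L, T = 172.5 K.
Step 2 (isothermal): W = P₁V₁ ln(V₂/V₁) = (1256) ln(5.65/16.2) = -1322 J.
W_total = -782.8 − 1322 = -2105 J.

W_total ≈ -2110 J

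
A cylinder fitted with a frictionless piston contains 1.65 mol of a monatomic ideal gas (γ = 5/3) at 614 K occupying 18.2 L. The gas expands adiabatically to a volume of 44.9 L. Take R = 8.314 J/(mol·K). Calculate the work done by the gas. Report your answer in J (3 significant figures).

Adiabatic: TV^(γ−1) = const with γ = 5/3.
T₂ = T₁ (V₁/V₂)^(γ−1) = 614 × (18.2/44.9)^0.667 = 614 × 0.5477 = 336.3 K.
W_by = nCᵥ(T₁ − T₂) = (1.65)(12.47)(614 − 336.3) = 5714 J.

W ≈ 5710 J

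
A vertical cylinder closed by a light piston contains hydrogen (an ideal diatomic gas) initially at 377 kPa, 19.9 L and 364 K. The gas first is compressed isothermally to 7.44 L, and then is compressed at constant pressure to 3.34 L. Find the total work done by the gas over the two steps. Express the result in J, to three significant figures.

Step 1 (isothermal): W = P₁V₁ ln(V₂/V₁) = (7502) ln(7.44/19.9) = -7381 J.
After step 1: P = 1008 kPa, V = 7.44 L, T = 364 K.
Step 2 (isobaric): W = PΔV = (1008 kPa)(3.34 − 7.44 L) = -4134 J.
W_total = -7381 − 4134 = -11515 J.

W_total ≈ -11500 J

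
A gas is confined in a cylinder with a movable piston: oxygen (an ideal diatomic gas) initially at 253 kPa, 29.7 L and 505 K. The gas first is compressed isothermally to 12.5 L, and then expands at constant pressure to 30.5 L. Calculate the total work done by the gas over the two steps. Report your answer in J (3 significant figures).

W_total ≈ 4320 J

Step 1 (isothermal): W = P₁V₁ ln(V₂/V₁) = (7514) ln(12.5/29.7) = -6503 J.
After step 1: P = 601.1 kPa, V = 12.5 L, T = 505 K.
Step 2 (isobaric): W = PΔV = (601.1 kPa)(30.5 − 12.5 L) = 10820 J.
W_total = -6503 + 10820 = 4317 J.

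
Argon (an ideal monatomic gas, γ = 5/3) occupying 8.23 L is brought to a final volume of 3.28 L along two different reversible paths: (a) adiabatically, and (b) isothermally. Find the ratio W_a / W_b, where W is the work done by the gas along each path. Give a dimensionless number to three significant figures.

Path (a) adiabatic: W = P₁V₁(1 − (V₁/V₂)^(γ−1))/(γ−1) → W_a/(P₁V₁) = -1.27.
Path (b) isothermal: W = P₁V₁ ln(V₂/V₁) → W_b/(P₁V₁) = -0.9199.
W_a / W_b = -1.27 / -0.9199 = 1.38.

W_a / W_b ≈ 1.38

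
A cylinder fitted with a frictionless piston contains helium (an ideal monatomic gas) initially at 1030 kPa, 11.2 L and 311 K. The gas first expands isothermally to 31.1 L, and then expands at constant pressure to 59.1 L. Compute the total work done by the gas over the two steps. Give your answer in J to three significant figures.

W_total ≈ 22200 J

Step 1 (isothermal): W = P₁V₁ ln(V₂/V₁) = (11536) ln(31.1/11.2) = 11782 J.
After step 1: P = 370.9 kPa, V = 31.1 L, T = 311 K.
Step 2 (isobaric): W = PΔV = (370.9 kPa)(59.1 − 31.1 L) = 10386 J.
W_total = 11782 + 10386 = 22168 J.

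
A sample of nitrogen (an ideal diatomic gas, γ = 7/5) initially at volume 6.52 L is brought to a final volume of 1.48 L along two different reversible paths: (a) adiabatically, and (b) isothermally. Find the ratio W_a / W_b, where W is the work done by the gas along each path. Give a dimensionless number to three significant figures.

Path (a) adiabatic: W = P₁V₁(1 − (V₁/V₂)^(γ−1))/(γ−1) → W_a/(P₁V₁) = -2.024.
Path (b) isothermal: W = P₁V₁ ln(V₂/V₁) → W_b/(P₁V₁) = -1.483.
W_a / W_b = -2.024 / -1.483 = 1.365.

W_a / W_b ≈ 1.37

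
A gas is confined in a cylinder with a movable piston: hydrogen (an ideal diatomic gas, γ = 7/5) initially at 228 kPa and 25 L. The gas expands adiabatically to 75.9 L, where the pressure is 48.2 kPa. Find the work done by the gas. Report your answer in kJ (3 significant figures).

W ≈ 5.10 kJ

Adiabatic: W = (P₁V₁ − P₂V₂)/(γ − 1) with γ = 7/5.
P₁V₁ = 5700 J, P₂V₂ = 3658 J.
W = (5700 − 3658) / 0.4 = 5104 J.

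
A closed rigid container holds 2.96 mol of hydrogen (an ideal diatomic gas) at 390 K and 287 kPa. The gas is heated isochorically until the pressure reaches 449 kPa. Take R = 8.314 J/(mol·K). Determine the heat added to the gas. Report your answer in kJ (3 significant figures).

Q ≈ 13.5 kJ

Constant volume ⇒ W = 0, so Q = ΔU = nCᵥΔT with Cᵥ = 5R/2 = 20.79 J/(mol·K).
At constant V, T₂/T₁ = P₂/P₁ ⇒ ΔT = T₁(P₂/P₁ − 1) = 390·(449/287 − 1) = 220.1 K.
ΔU = (2.96)(20.79)(220.1) = 13544 J.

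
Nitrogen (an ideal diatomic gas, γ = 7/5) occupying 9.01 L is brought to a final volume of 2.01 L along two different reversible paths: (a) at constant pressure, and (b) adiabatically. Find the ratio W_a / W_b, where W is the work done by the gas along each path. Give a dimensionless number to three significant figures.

W_a / W_b ≈ 0.378

Path (a) isobaric: W = P₁(V₂ − V₁) → W_a/(P₁V₁) = -0.7769.
Path (b) adiabatic: W = P₁V₁(1 − (V₁/V₂)^(γ−1))/(γ−1) → W_b/(P₁V₁) = -2.056.
W_a / W_b = -0.7769 / -2.056 = 0.3779.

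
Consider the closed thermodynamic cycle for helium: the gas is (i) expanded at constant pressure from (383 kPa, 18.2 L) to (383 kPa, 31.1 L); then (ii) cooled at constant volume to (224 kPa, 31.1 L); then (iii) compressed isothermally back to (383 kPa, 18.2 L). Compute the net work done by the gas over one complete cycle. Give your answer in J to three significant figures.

Leg (i): W = PΔV = (383)(31.1 − 18.2) = 4941 J.
Leg (ii): W = 0.
Leg (iii): W = PᵢVᵢ ln(V_f/Vᵢ) = (6966) ln(18.2/31.1) = -3733 J.
W_net = 4941 − 3733 = 1208 J.

W_net ≈ 1210 J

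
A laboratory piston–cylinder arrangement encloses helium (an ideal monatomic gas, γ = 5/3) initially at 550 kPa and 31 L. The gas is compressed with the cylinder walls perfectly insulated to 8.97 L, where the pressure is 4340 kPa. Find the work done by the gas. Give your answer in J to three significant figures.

W ≈ -32800 J

Adiabatic: W = (P₁V₁ − P₂V₂)/(γ − 1) with γ = 5/3.
P₁V₁ = 17050 J, P₂V₂ = 38930 J.
W = (17050 − 38930) / 0.6667 = -32820 J.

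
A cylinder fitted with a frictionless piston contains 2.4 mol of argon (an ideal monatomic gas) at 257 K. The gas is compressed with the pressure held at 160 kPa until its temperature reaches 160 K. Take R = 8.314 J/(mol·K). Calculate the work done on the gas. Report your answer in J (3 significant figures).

W ≈ 1940 J

Isobaric: W = P ΔV = nR ΔT.
W = (2.4)(8.314)(160 − 257) = -1935 J.
Work on gas = −W_by = 1935 J.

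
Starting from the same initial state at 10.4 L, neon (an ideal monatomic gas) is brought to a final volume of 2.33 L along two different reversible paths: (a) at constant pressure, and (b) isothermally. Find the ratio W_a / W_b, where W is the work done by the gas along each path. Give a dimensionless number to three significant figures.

W_a / W_b ≈ 0.519

Path (a) isobaric: W = P₁(V₂ − V₁) → W_a/(P₁V₁) = -0.776.
Path (b) isothermal: W = P₁V₁ ln(V₂/V₁) → W_b/(P₁V₁) = -1.496.
W_a / W_b = -0.776 / -1.496 = 0.5187.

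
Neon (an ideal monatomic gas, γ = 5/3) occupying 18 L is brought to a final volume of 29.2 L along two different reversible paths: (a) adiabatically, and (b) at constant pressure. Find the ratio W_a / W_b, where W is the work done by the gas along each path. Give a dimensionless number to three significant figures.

W_a / W_b ≈ 0.665

Path (a) adiabatic: W = P₁V₁(1 − (V₁/V₂)^(γ−1))/(γ−1) → W_a/(P₁V₁) = 0.4135.
Path (b) isobaric: W = P₁(V₂ − V₁) → W_b/(P₁V₁) = 0.6222.
W_a / W_b = 0.4135 / 0.6222 = 0.6646.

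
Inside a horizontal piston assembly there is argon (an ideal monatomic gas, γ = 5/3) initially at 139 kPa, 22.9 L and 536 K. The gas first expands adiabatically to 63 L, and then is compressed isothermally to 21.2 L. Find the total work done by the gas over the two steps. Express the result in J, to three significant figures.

Step 1 (adiabatic): W = (P₁V₁ − P₂V₂)/(γ−1) = (3183 − 1621)/0.667 = 2343 J.
After step 1: P = 25.73 kPa, V = 63 L, T = 273 K.
Step 2 (isothermal): W = P₁V₁ ln(V₂/V₁) = (1621) ln(21.2/63) = -1766 J.
W_total = 2343 − 1766 = 577 J.

W_total ≈ 577 J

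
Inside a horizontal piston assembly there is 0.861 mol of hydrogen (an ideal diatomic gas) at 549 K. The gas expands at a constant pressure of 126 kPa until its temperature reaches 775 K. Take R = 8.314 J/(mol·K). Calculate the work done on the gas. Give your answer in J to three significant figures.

Isobaric: W = P ΔV = nR ΔT.
W = (0.861)(8.314)(775 − 549) = 1618 J.
Work on gas = −W_by = -1618 J.

W ≈ -1620 J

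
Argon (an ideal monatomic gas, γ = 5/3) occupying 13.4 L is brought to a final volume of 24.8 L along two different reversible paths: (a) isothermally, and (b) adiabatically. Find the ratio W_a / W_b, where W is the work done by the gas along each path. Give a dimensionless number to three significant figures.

W_a / W_b ≈ 1.22

Path (a) isothermal: W = P₁V₁ ln(V₂/V₁) → W_a/(P₁V₁) = 0.6156.
Path (b) adiabatic: W = P₁V₁(1 − (V₁/V₂)^(γ−1))/(γ−1) → W_b/(P₁V₁) = 0.5049.
W_a / W_b = 0.6156 / 0.5049 = 1.219.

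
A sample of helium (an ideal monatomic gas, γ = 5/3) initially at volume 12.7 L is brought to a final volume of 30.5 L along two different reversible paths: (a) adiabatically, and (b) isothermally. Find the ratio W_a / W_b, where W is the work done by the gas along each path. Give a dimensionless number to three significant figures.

Path (a) adiabatic: W = P₁V₁(1 − (V₁/V₂)^(γ−1))/(γ−1) → W_a/(P₁V₁) = 0.6636.
Path (b) isothermal: W = P₁V₁ ln(V₂/V₁) → W_b/(P₁V₁) = 0.8761.
W_a / W_b = 0.6636 / 0.8761 = 0.7574.

W_a / W_b ≈ 0.757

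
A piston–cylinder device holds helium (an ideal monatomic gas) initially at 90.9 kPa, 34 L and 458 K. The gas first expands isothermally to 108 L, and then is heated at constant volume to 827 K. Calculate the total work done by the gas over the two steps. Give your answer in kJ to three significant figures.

Step 1 (isothermal): W = P₁V₁ ln(V₂/V₁) = (3091) ln(108/34) = 3572 J.
Step 2 (isochoric): W = 0 (constant volume).
W_total = 3572 + 0 = 3572 J.

W_total ≈ 3.57 kJ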